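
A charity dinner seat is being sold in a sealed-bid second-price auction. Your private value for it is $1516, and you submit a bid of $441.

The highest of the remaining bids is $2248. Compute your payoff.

Your bid $441 is below the highest competing bid $2248, so you lose.
A losing bidder pays nothing and receives nothing: payoff = $0.

$0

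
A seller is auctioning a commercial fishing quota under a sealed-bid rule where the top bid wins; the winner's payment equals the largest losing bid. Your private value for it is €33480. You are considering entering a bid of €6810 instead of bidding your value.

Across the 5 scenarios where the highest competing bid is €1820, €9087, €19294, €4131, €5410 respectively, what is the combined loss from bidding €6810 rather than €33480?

€38579

The deviation costs you only when the competing bid falls strictly between €6810 and €33480; elsewhere both bids give the same outcome.
€1820: outcomes coincide → loss €0.
€9087: truthful payoff €24393, deviation payoff €0 → loss €24393.
€19294: truthful payoff €14186, deviation payoff €0 → loss €14186.
€4131: outcomes coincide → loss €0.
€5410: outcomes coincide → loss €0.
Total loss = €24393 + €14186 = €38579.
In a second-price auction your bid sets only whether you win, not what you pay, so bidding your true value is weakly dominant.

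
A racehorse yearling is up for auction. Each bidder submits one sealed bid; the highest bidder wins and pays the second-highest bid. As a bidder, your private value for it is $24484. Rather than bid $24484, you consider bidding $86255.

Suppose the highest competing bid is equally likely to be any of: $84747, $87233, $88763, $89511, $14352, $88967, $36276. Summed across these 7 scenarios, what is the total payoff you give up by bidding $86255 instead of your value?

$72055

The deviation costs you only when the competing bid falls strictly between $24484 and $86255; elsewhere both bids give the same outcome.
$84747: truthful payoff $0, deviation payoff −$60263 → loss $60263.
$87233: outcomes coincide → loss $0.
$88763: outcomes coincide → loss $0.
$89511: outcomes coincide → loss $0.
$14352: outcomes coincide → loss $0.
$88967: outcomes coincide → loss $0.
$36276: truthful payoff $0, deviation payoff −$11792 → loss $11792.
Total loss = $60263 + $11792 = $72055.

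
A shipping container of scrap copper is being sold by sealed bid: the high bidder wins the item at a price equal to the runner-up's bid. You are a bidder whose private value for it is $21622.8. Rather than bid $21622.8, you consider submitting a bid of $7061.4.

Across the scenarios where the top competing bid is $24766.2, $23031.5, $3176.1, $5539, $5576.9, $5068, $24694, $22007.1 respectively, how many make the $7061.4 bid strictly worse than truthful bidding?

0

The deviation hurts exactly when the highest competing bid lies strictly between $7061.4 and $21622.8 — underbidding then forfeits a profitable win.
$24766.2: above both → same outcome either way.
$23031.5: above both → same outcome either way.
$3176.1: below both → same outcome either way.
$5539: below both → same outcome either way.
$5576.9: below both → same outcome either way.
$5068: below both → same outcome either way.
$24694: above both → same outcome either way.
$22007.1: above both → same outcome either way.
Count: 0.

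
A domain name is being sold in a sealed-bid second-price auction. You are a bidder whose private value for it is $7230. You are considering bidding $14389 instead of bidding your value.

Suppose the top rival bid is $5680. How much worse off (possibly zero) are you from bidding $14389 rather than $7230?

$0

Bidding your value $7230: you win (since $7230 > $5680) and pay $5680. Payoff $1550.
Bidding $14389: you win and pay $5680. Payoff $7230 − $5680 = $1550.
Difference = $1550 − $1550 = $0; both bids lead to the same outcome because the competing bid is below both your value and your alternative bid.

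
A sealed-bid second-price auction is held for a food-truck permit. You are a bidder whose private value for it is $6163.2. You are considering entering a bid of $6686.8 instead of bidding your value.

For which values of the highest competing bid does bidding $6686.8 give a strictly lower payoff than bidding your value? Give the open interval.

($6163.2, $6686.8)

If the competing bid is below $6163.2, both bids win at the same price — no difference.
If it is above $6686.8, both bids lose — no difference.
If it lies strictly between $6163.2 and $6686.8, bidding your value loses (payoff 0) while bidding $6686.8 wins at a price above your value (payoff negative).
So the deviation strictly hurts on the open interval ($6163.2, $6686.8).
Because the price is fixed by the runner-up's bid, deviating from your value can only change a good outcome into a bad one — never the reverse.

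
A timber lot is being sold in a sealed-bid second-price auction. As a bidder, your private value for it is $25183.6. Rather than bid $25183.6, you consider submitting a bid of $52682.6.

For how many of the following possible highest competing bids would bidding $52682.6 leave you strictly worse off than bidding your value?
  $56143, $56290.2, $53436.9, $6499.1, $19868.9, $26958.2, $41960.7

2

The deviation hurts exactly when the highest competing bid lies strictly between $25183.6 and $52682.6 — overbidding then wins at a price above your value.
$56143: above both → same outcome either way.
$56290.2: above both → same outcome either way.
$53436.9: above both → same outcome either way.
$6499.1: below both → same outcome either way.
$19868.9: below both → same outcome either way.
$26958.2: inside the interval → strictly worse (loss $1774.6).
$41960.7: inside the interval → strictly worse (loss $16777.1).
Count: 2.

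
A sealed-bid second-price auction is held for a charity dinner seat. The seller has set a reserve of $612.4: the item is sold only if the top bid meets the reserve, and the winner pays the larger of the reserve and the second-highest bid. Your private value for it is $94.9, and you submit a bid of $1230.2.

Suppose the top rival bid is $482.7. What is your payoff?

Your bid $1230.2 is the highest and exceeds the reserve.
Price = max(second-highest bid, reserve) = max($482.7, $612.4) = $612.4.
Payoff = $94.9 − $612.4 = −$517.5.

−$517.5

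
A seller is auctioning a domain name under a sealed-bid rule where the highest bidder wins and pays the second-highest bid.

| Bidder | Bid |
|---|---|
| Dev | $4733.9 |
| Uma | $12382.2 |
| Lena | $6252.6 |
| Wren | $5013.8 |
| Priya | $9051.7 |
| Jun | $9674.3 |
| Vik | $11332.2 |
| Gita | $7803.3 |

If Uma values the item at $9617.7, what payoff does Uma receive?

Highest bid: Uma at $12382.2, so Uma wins.
Second-highest bid: Vik at $11332.2 — that is the price the winner pays.
Uma's payoff = value − price = $9617.7 − $11332.2 = −$1714.5.

−$1714.5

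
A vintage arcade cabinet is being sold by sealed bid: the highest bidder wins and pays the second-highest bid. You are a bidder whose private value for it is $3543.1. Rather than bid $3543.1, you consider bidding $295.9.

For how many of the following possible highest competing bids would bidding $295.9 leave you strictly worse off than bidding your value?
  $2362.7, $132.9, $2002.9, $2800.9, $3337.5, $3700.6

4

The deviation hurts exactly when the highest competing bid lies strictly between $295.9 and $3543.1 — underbidding then forfeits a profitable win.
$2362.7: inside the interval → strictly worse (loss $1180.4).
$132.9: below both → same outcome either way.
$2002.9: inside the interval → strictly worse (loss $1540.2).
$2800.9: inside the interval → strictly worse (loss $742.2).
$3337.5: inside the interval → strictly worse (loss $205.6).
$3700.6: above both → same outcome either way.
Count: 4.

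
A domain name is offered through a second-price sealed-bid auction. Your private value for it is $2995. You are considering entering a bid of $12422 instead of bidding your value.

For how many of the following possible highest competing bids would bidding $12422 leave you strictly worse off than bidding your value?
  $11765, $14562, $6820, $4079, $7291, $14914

The deviation hurts exactly when the highest competing bid lies strictly between $2995 and $12422 — overbidding then wins at a price above your value.
$11765: inside the interval → strictly worse (loss $8770).
$14562: above both → same outcome either way.
$6820: inside the interval → strictly worse (loss $3825).
$4079: inside the interval → strictly worse (loss $1084).
$7291: inside the interval → strictly worse (loss $4296).
$14914: above both → same outcome either way.
Count: 4.

4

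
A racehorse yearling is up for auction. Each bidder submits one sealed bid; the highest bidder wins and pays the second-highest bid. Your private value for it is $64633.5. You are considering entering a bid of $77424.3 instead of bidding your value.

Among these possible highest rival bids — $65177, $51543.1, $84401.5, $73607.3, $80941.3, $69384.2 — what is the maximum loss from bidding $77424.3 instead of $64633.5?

$65177: truthful gives $0, deviation gives −$543.5 → loss $543.5.
$51543.1: same outcome either way → loss $0.
$84401.5: same outcome either way → loss $0.
$73607.3: truthful gives $0, deviation gives −$8973.8 → loss $8973.8.
$80941.3: same outcome either way → loss $0.
$69384.2: truthful gives $0, deviation gives −$4750.7 → loss $4750.7.
Maximum loss: $8973.8.

$8973.8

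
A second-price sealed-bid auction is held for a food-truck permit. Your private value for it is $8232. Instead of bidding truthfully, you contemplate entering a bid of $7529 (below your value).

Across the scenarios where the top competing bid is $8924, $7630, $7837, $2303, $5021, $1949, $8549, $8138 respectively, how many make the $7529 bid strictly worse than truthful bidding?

3

The deviation hurts exactly when the highest competing bid lies strictly between $7529 and $8232 — underbidding then forfeits a profitable win.
$8924: above both → same outcome either way.
$7630: inside the interval → strictly worse (loss $602).
$7837: inside the interval → strictly worse (loss $395).
$2303: below both → same outcome either way.
$5021: below both → same outcome either way.
$1949: below both → same outcome either way.
$8549: above both → same outcome either way.
$8138: inside the interval → strictly worse (loss $94).
Count: 3.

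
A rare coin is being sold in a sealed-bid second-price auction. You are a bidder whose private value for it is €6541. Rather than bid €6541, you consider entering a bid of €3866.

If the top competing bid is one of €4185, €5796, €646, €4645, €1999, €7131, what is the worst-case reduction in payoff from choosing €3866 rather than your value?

€4185: truthful gives €2356, deviation gives €0 → loss €2356.
€5796: truthful gives €745, deviation gives €0 → loss €745.
€646: same outcome either way → loss €0.
€4645: truthful gives €1896, deviation gives €0 → loss €1896.
€1999: same outcome either way → loss €0.
€7131: same outcome either way → loss €0.
Maximum loss: €2356.

€2356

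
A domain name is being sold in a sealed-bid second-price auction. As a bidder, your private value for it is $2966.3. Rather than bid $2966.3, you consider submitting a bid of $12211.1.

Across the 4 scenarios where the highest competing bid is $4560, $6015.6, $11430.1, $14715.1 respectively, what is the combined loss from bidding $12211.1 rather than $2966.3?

$13106.8

The deviation costs you only when the competing bid falls strictly between $2966.3 and $12211.1; elsewhere both bids give the same outcome.
$4560: truthful payoff $0, deviation payoff −$1593.7 → loss $1593.7.
$6015.6: truthful payoff $0, deviation payoff −$3049.3 → loss $3049.3.
$11430.1: truthful payoff $0, deviation payoff −$8463.8 → loss $8463.8.
$14715.1: outcomes coincide → loss $0.
Total loss = $1593.7 + $3049.3 + $8463.8 = $13106.8.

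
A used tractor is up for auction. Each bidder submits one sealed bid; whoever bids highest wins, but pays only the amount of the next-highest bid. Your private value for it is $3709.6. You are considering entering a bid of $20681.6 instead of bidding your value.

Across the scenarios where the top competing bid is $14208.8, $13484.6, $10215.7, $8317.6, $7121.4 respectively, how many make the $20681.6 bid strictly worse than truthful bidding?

5

The deviation hurts exactly when the highest competing bid lies strictly between $3709.6 and $20681.6 — overbidding then wins at a price above your value.
$14208.8: inside the interval → strictly worse (loss $10499.2).
$13484.6: inside the interval → strictly worse (loss $9775).
$10215.7: inside the interval → strictly worse (loss $6506.1).
$8317.6: inside the interval → strictly worse (loss $4608).
$7121.4: inside the interval → strictly worse (loss $3411.8).
Count: 5.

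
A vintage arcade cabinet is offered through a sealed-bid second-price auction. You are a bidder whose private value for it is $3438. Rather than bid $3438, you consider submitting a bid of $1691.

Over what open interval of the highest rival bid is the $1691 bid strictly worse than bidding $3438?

($1691, $3438)

If the competing bid is below $1691, both bids win at the same price — no difference.
If it is above $3438, both bids lose — no difference.
If it lies strictly between $1691 and $3438, bidding your value wins at a price below your value (positive payoff) while bidding $1691 loses (payoff 0).
So the deviation strictly hurts on the open interval ($1691, $3438).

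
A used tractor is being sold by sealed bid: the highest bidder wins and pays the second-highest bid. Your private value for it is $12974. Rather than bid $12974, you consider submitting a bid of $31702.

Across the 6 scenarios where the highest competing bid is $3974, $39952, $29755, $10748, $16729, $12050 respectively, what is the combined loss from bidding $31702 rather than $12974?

The deviation costs you only when the competing bid falls strictly between $12974 and $31702; elsewhere both bids give the same outcome.
$3974: outcomes coincide → loss $0.
$39952: outcomes coincide → loss $0.
$29755: truthful payoff $0, deviation payoff −$16781 → loss $16781.
$10748: outcomes coincide → loss $0.
$16729: truthful payoff $0, deviation payoff −$3755 → loss $3755.
$12050: outcomes coincide → loss $0.
Total loss = $16781 + $3755 = $20536.

$20536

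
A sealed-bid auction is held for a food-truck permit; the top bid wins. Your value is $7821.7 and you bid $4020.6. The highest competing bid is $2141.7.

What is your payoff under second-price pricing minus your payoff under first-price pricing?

$1878.9

You have the highest bid, so you win under either rule.
Second-price: pay $2141.7 → payoff $5680.
First-price: pay your own bid $4020.6 → payoff $3801.1.
Difference = $5680 − ($3801.1) = $1878.9.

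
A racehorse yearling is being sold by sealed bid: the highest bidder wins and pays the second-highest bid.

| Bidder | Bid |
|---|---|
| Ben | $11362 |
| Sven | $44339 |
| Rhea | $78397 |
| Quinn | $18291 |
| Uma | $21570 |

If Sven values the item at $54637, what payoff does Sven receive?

Highest bid: Rhea at $78397, so Rhea wins.
Second-highest bid: Sven at $44339 — that is the price the winner pays.
Sven did not win, so Sven pays nothing and receives nothing: payoff $0.

$0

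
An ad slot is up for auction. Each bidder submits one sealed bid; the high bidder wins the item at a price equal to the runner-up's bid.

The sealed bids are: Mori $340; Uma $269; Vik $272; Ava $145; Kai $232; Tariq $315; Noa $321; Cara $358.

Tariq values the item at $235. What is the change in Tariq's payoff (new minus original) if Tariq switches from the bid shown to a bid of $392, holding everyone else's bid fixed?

−$123

The highest bid among the other bidders is $358; Tariq's bid doesn't change that.
Original bid $315: Tariq is not highest (top rival bid is $358); payoff $0.
Alternative bid $392: Tariq is highest, pays the top rival bid $358; payoff $235 − $358 = −$123.
Change in payoff = −$123 − ($0) = −$123.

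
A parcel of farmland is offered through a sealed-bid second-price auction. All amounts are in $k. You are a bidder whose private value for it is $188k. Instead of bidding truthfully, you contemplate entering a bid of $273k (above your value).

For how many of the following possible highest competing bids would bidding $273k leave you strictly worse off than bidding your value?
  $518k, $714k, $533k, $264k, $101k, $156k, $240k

The deviation hurts exactly when the highest competing bid lies strictly between $188k and $273k — overbidding then wins at a price above your value.
$518k: above both → same outcome either way.
$714k: above both → same outcome either way.
$533k: above both → same outcome either way.
$264k: inside the interval → strictly worse (loss $76k).
$101k: below both → same outcome either way.
$156k: below both → same outcome either way.
$240k: inside the interval → strictly worse (loss $52k).
Count: 2.

2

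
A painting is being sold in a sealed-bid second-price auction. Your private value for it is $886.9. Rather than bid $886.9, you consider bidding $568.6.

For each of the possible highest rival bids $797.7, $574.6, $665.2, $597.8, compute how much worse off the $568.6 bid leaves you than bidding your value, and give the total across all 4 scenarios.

The deviation costs you only when the competing bid falls strictly between $568.6 and $886.9; elsewhere both bids give the same outcome.
$797.7: truthful payoff $89.2, deviation payoff $0 → loss $89.2.
$574.6: truthful payoff $312.3, deviation payoff $0 → loss $312.3.
$665.2: truthful payoff $221.7, deviation payoff $0 → loss $221.7.
$597.8: truthful payoff $289.1, deviation payoff $0 → loss $289.1.
Total loss = $89.2 + $312.3 + $221.7 + $289.1 = $912.3.
Truthful bidding weakly dominates here: raising your bid can only win items priced above your value, and lowering it can only forfeit items priced below.

$912.3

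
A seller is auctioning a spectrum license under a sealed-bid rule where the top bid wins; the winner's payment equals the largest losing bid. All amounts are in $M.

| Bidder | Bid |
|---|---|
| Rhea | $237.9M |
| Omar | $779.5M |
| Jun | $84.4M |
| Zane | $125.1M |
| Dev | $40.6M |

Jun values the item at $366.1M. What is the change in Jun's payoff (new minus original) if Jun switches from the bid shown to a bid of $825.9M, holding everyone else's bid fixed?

The highest bid among the other bidders is $779.5M; Jun's bid doesn't change that.
Original bid $84.4M: Jun is not highest (top rival bid is $779.5M); payoff $0M.
Alternative bid $825.9M: Jun is highest, pays the top rival bid $779.5M; payoff $366.1M − $779.5M = −$413.4M.
Change in payoff = −$413.4M − ($0M) = −$413.4M.

−$413.4M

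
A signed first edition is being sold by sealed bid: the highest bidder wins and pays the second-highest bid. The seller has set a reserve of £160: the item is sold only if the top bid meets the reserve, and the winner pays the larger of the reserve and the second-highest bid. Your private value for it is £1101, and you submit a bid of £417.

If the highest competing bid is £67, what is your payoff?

Your bid £417 is the highest and exceeds the reserve.
Price = max(second-highest bid, reserve) = max(£67, £160) = £160.
Payoff = £1101 − £160 = £941.

£941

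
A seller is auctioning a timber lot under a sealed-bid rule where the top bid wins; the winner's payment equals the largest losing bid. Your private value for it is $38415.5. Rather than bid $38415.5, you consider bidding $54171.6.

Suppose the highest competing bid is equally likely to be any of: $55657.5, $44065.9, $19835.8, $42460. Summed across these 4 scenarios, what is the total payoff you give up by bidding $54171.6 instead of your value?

$9694.9

The deviation costs you only when the competing bid falls strictly between $38415.5 and $54171.6; elsewhere both bids give the same outcome.
$55657.5: outcomes coincide → loss $0.
$44065.9: truthful payoff $0, deviation payoff −$5650.4 → loss $5650.4.
$19835.8: outcomes coincide → loss $0.
$42460: truthful payoff $0, deviation payoff −$4044.5 → loss $4044.5.
Total loss = $5650.4 + $4044.5 = $9694.9.
Because the price is fixed by the runner-up's bid, deviating from your value can only change a good outcome into a bad one — never the reverse.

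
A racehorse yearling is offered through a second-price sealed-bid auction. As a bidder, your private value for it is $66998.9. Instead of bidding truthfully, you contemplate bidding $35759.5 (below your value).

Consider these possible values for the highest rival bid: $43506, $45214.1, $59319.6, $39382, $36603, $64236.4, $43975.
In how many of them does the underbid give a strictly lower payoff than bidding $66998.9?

The deviation hurts exactly when the highest competing bid lies strictly between $35759.5 and $66998.9 — underbidding then forfeits a profitable win.
$43506: inside the interval → strictly worse (loss $23492.9).
$45214.1: inside the interval → strictly worse (loss $21784.8).
$59319.6: inside the interval → strictly worse (loss $7679.3).
$39382: inside the interval → strictly worse (loss $27616.9).
$36603: inside the interval → strictly worse (loss $30395.9).
$64236.4: inside the interval → strictly worse (loss $2762.5).
$43975: inside the interval → strictly worse (loss $23023.9).
Count: 7.

7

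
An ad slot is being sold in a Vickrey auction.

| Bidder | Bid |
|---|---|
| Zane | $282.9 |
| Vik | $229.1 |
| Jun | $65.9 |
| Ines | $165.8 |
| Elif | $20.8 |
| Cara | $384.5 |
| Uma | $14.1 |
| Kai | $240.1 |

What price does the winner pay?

Highest bid: Cara at $384.5, so Cara wins.
Second-highest bid: Zane at $282.9 — that is the price the winner pays.

$282.9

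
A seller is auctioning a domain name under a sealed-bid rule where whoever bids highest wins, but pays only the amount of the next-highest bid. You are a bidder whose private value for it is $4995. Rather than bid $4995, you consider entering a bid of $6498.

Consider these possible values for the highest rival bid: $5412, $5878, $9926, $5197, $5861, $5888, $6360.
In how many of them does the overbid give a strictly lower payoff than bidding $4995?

6

The deviation hurts exactly when the highest competing bid lies strictly between $4995 and $6498 — overbidding then wins at a price above your value.
$5412: inside the interval → strictly worse (loss $417).
$5878: inside the interval → strictly worse (loss $883).
$9926: above both → same outcome either way.
$5197: inside the interval → strictly worse (loss $202).
$5861: inside the interval → strictly worse (loss $866).
$5888: inside the interval → strictly worse (loss $893).
$6360: inside the interval → strictly worse (loss $1365).
Count: 6.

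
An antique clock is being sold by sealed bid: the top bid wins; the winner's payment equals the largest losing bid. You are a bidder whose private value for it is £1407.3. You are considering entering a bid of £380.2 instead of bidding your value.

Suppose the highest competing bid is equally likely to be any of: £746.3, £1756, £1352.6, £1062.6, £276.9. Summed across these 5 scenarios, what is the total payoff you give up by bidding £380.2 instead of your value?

The deviation costs you only when the competing bid falls strictly between £380.2 and £1407.3; elsewhere both bids give the same outcome.
£746.3: truthful payoff £661, deviation payoff £0 → loss £661.
£1756: outcomes coincide → loss £0.
£1352.6: truthful payoff £54.7, deviation payoff £0 → loss £54.7.
£1062.6: truthful payoff £344.7, deviation payoff £0 → loss £344.7.
£276.9: outcomes coincide → loss £0.
Total loss = £661 + £54.7 + £344.7 = £1060.4.
Truthful bidding weakly dominates here: raising your bid can only win items priced above your value, and lowering it can only forfeit items priced below.

£1060.4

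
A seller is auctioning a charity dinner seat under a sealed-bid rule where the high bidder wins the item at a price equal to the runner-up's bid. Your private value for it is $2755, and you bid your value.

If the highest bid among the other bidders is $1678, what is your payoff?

$1077

Your bid $2755 exceeds the highest competing bid $1678, so you win.
In a second-price auction the winner pays the second-highest bid, $1678.
Payoff = value − price = $2755 − $1678 = $1077.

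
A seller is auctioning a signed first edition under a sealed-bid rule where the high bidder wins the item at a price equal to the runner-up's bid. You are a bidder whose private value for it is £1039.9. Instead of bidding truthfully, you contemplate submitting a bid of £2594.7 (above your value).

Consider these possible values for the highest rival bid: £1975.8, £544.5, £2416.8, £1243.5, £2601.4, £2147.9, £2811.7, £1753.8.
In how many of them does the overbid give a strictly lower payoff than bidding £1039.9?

5

The deviation hurts exactly when the highest competing bid lies strictly between £1039.9 and £2594.7 — overbidding then wins at a price above your value.
£1975.8: inside the interval → strictly worse (loss £935.9).
£544.5: below both → same outcome either way.
£2416.8: inside the interval → strictly worse (loss £1376.9).
£1243.5: inside the interval → strictly worse (loss £203.6).
£2601.4: above both → same outcome either way.
£2147.9: inside the interval → strictly worse (loss £1108).
£2811.7: above both → same outcome either way.
£1753.8: inside the interval → strictly worse (loss £713.9).
Count: 5.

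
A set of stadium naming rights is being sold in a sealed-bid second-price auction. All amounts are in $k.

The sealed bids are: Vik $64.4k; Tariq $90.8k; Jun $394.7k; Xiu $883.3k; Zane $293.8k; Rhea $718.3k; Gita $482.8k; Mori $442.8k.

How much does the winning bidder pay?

$718.3k

Highest bid: Xiu at $883.3k, so Xiu wins.
Second-highest bid: Rhea at $718.3k — that is the price the winner pays.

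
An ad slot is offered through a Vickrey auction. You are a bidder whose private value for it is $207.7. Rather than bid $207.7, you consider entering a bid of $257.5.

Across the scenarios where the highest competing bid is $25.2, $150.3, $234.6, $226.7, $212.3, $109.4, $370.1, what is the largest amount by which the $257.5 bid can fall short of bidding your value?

$25.2: same outcome either way → loss $0.
$150.3: same outcome either way → loss $0.
$234.6: truthful gives $0, deviation gives −$26.9 → loss $26.9.
$226.7: truthful gives $0, deviation gives −$19 → loss $19.
$212.3: truthful gives $0, deviation gives −$4.6 → loss $4.6.
$109.4: same outcome either way → loss $0.
$370.1: same outcome either way → loss $0.
Maximum loss: $26.9.

$26.9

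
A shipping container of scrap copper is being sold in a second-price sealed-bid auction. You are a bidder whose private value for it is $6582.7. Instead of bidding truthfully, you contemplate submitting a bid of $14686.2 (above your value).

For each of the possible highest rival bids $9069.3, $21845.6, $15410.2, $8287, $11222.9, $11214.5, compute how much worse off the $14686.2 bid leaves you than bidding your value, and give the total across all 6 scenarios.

$13462.9

The deviation costs you only when the competing bid falls strictly between $6582.7 and $14686.2; elsewhere both bids give the same outcome.
$9069.3: truthful payoff $0, deviation payoff −$2486.6 → loss $2486.6.
$21845.6: outcomes coincide → loss $0.
$15410.2: outcomes coincide → loss $0.
$8287: truthful payoff $0, deviation payoff −$1704.3 → loss $1704.3.
$11222.9: truthful payoff $0, deviation payoff −$4640.2 → loss $4640.2.
$11214.5: truthful payoff $0, deviation payoff −$4631.8 → loss $4631.8.
Total loss = $2486.6 + $1704.3 + $4640.2 + $4631.8 = $13462.9.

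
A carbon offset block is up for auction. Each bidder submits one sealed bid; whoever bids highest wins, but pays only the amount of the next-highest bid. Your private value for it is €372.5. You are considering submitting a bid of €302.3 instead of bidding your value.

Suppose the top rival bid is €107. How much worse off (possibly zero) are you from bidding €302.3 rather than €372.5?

€0

Bidding your value €372.5: you win (since €372.5 > €107) and pay €107. Payoff €265.5.
Bidding €302.3: you win and pay €107. Payoff €372.5 − €107 = €265.5.
Difference = €265.5 − €265.5 = €0; both bids lead to the same outcome because the competing bid is below both your value and your alternative bid.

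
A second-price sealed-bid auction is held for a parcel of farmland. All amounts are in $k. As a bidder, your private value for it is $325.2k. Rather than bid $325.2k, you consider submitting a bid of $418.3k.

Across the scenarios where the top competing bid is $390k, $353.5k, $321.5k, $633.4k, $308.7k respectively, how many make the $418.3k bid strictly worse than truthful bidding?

2

The deviation hurts exactly when the highest competing bid lies strictly between $325.2k and $418.3k — overbidding then wins at a price above your value.
$390k: inside the interval → strictly worse (loss $64.8k).
$353.5k: inside the interval → strictly worse (loss $28.3k).
$321.5k: below both → same outcome either way.
$633.4k: above both → same outcome either way.
$308.7k: below both → same outcome either way.
Count: 2.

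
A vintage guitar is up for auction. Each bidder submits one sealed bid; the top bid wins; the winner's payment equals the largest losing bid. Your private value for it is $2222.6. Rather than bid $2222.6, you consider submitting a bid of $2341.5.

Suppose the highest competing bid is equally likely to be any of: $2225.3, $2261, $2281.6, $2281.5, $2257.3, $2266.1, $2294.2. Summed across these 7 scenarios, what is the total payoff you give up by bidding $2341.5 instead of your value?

The deviation costs you only when the competing bid falls strictly between $2222.6 and $2341.5; elsewhere both bids give the same outcome.
$2225.3: truthful payoff $0, deviation payoff −$2.7 → loss $2.7.
$2261: truthful payoff $0, deviation payoff −$38.4 → loss $38.4.
$2281.6: truthful payoff $0, deviation payoff −$59 → loss $59.
$2281.5: truthful payoff $0, deviation payoff −$58.9 → loss $58.9.
$2257.3: truthful payoff $0, deviation payoff −$34.7 → loss $34.7.
$2266.1: truthful payoff $0, deviation payoff −$43.5 → loss $43.5.
$2294.2: truthful payoff $0, deviation payoff −$71.6 → loss $71.6.
Total loss = $2.7 + $38.4 + $59 + $58.9 + $34.7 + $43.5 + $71.6 = $308.8.

$308.8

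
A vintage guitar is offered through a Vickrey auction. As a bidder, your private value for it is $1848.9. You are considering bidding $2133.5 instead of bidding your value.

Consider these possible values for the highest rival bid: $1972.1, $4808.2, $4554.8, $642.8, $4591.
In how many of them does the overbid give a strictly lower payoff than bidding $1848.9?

1

The deviation hurts exactly when the highest competing bid lies strictly between $1848.9 and $2133.5 — overbidding then wins at a price above your value.
$1972.1: inside the interval → strictly worse (loss $123.2).
$4808.2: above both → same outcome either way.
$4554.8: above both → same outcome either way.
$642.8: below both → same outcome either way.
$4591: above both → same outcome either way.
Count: 1.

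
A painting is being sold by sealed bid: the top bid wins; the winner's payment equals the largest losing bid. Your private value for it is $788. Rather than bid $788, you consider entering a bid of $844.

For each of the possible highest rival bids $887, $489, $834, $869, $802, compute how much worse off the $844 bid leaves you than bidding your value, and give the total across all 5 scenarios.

The deviation costs you only when the competing bid falls strictly between $788 and $844; elsewhere both bids give the same outcome.
$887: outcomes coincide → loss $0.
$489: outcomes coincide → loss $0.
$834: truthful payoff $0, deviation payoff −$46 → loss $46.
$869: outcomes coincide → loss $0.
$802: truthful payoff $0, deviation payoff −$14 → loss $14.
Total loss = $46 + $14 = $60.

$60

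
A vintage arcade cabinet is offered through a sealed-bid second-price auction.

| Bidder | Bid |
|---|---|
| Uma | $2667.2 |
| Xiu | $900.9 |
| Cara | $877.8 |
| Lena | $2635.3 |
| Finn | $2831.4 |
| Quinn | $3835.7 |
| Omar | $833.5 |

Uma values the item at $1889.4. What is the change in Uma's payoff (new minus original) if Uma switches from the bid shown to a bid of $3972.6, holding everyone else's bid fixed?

−$1946.3

The highest bid among the other bidders is $3835.7; Uma's bid doesn't change that.
Original bid $2667.2: Uma is not highest (top rival bid is $3835.7); payoff $0.
Alternative bid $3972.6: Uma is highest, pays the top rival bid $3835.7; payoff $1889.4 − $3835.7 = −$1946.3.
Change in payoff = −$1946.3 − ($0) = −$1946.3.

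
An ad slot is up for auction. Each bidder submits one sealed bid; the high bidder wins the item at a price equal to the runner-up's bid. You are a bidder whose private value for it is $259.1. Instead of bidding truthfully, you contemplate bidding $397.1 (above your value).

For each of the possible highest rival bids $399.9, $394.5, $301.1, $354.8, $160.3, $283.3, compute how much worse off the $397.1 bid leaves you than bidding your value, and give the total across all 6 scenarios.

The deviation costs you only when the competing bid falls strictly between $259.1 and $397.1; elsewhere both bids give the same outcome.
$399.9: outcomes coincide → loss $0.
$394.5: truthful payoff $0, deviation payoff −$135.4 → loss $135.4.
$301.1: truthful payoff $0, deviation payoff −$42 → loss $42.
$354.8: truthful payoff $0, deviation payoff −$95.7 → loss $95.7.
$160.3: outcomes coincide → loss $0.
$283.3: truthful payoff $0, deviation payoff −$24.2 → loss $24.2.
Total loss = $135.4 + $42 + $95.7 + $24.2 = $297.3.
Truthful bidding weakly dominates here: raising your bid can only win items priced above your value, and lowering it can only forfeit items priced below.

$297.3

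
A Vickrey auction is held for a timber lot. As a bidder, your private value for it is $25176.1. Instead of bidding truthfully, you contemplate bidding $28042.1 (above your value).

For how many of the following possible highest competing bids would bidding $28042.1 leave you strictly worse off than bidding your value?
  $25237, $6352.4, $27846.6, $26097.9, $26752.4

The deviation hurts exactly when the highest competing bid lies strictly between $25176.1 and $28042.1 — overbidding then wins at a price above your value.
$25237: inside the interval → strictly worse (loss $60.9).
$6352.4: below both → same outcome either way.
$27846.6: inside the interval → strictly worse (loss $2670.5).
$26097.9: inside the interval → strictly worse (loss $921.8).
$26752.4: inside the interval → strictly worse (loss $1576.3).
Count: 4.

4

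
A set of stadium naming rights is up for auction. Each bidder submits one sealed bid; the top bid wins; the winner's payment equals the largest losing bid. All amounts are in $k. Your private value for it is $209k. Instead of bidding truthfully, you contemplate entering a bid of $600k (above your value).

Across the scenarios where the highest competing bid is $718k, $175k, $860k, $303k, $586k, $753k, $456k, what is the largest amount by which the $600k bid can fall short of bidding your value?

$377k

$718k: same outcome either way → loss $0k.
$175k: same outcome either way → loss $0k.
$860k: same outcome either way → loss $0k.
$303k: truthful gives $0k, deviation gives −$94k → loss $94k.
$586k: truthful gives $0k, deviation gives −$377k → loss $377k.
$753k: same outcome either way → loss $0k.
$456k: truthful gives $0k, deviation gives −$247k → loss $247k.
Maximum loss: $377k.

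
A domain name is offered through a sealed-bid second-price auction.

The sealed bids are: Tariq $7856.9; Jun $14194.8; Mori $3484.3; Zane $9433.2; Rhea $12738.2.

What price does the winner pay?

Highest bid: Jun at $14194.8, so Jun wins.
Second-highest bid: Rhea at $12738.2 — that is the price the winner pays.

$12738.2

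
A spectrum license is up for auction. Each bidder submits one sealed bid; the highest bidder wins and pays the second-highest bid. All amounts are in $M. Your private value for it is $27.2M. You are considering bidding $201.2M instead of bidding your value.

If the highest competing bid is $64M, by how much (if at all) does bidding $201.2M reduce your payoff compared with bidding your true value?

$36.8M

Bidding your value $27.2M: you lose (since $27.2M < $64M). Payoff $0M.
Bidding $201.2M: you win and pay $64M. Payoff $27.2M − $64M = −$36.8M.
The competing bid $64M lies between your value and your inflated bid, so overbidding wins an item priced above your value.
Loss from deviating = $0M − (−$36.8M) = $36.8M.
Truthful bidding weakly dominates here: raising your bid can only win items priced above your value, and lowering it can only forfeit items priced below.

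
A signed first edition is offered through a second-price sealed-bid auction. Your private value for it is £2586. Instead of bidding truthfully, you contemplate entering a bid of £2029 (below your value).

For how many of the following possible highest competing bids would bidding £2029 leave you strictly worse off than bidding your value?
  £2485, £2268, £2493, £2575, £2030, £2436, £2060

7

The deviation hurts exactly when the highest competing bid lies strictly between £2029 and £2586 — underbidding then forfeits a profitable win.
£2485: inside the interval → strictly worse (loss £101).
£2268: inside the interval → strictly worse (loss £318).
£2493: inside the interval → strictly worse (loss £93).
£2575: inside the interval → strictly worse (loss £11).
£2030: inside the interval → strictly worse (loss £556).
£2436: inside the interval → strictly worse (loss £150).
£2060: inside the interval → strictly worse (loss £526).
Count: 7.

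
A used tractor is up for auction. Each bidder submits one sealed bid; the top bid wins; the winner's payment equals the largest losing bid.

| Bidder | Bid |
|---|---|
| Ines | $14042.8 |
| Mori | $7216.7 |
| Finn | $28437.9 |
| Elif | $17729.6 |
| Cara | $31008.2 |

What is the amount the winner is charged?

Highest bid: Cara at $31008.2, so Cara wins.
Second-highest bid: Finn at $28437.9 — that is the price the winner pays.

$28437.9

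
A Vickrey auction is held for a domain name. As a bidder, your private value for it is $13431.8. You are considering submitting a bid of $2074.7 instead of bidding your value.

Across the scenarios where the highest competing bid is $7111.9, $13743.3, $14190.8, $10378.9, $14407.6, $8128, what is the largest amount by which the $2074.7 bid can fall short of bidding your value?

$6319.9

$7111.9: truthful gives $6319.9, deviation gives $0 → loss $6319.9.
$13743.3: same outcome either way → loss $0.
$14190.8: same outcome either way → loss $0.
$10378.9: truthful gives $3052.9, deviation gives $0 → loss $3052.9.
$14407.6: same outcome either way → loss $0.
$8128: truthful gives $5303.8, deviation gives $0 → loss $5303.8.
Maximum loss: $6319.9.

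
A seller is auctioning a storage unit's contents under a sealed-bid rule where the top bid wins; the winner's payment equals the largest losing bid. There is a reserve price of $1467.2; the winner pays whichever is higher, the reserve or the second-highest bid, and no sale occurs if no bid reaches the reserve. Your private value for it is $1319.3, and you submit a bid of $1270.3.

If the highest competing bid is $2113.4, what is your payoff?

Your bid $1270.3 is below the highest competing bid $2113.4, so you lose. Payoff $0.

$0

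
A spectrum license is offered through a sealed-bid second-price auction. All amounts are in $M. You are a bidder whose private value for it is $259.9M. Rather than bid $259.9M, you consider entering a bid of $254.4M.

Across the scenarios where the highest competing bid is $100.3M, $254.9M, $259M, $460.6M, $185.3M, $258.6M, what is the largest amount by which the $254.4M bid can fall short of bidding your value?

$5M

$100.3M: same outcome either way → loss $0M.
$254.9M: truthful gives $5M, deviation gives $0M → loss $5M.
$259M: truthful gives $0.9M, deviation gives $0M → loss $0.9M.
$460.6M: same outcome either way → loss $0M.
$185.3M: same outcome either way → loss $0M.
$258.6M: truthful gives $1.3M, deviation gives $0M → loss $1.3M.
Maximum loss: $5M.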